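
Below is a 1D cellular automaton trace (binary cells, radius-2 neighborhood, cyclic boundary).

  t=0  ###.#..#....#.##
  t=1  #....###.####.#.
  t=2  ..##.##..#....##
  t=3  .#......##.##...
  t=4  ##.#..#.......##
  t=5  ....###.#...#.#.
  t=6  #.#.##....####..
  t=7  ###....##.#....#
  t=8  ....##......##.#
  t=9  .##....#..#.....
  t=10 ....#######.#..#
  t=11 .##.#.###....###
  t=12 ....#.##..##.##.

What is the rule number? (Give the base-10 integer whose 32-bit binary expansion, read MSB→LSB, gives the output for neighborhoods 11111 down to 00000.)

2158970550

  [31] ##### => #  t=0,i=0
  [30] ####. => .  t=0,i=1
  [29] ###.# => .  t=0,i=2
  [28] ###.. => .  t=6,i=13
  [27] ##.## => .  t=1,i=8
  [26] ##.#. => .  t=0,i=3
  [25] ##..# => .  t=2,i=0
  [24] ##... => .  t=3,i=13
  [23] #.### => #  t=0,i=14
  [22] #.##. => .  t=2,i=5
  [21] #.#.# => #  t=1,i=14
  [20] #.#.. => .  t=0,i=4
  [19] #..## => #  t=2,i=1
  [18] #..#. => #  t=0,i=6
  [17] #...# => #  t=5,i=10
  [16] #.... => #  t=0,i=9
  [15] .#### => .  t=0,i=15
  [14] .###. => #  t=1,i=6
  [13] .##.# => .  t=2,i=3
  [12] .##.. => .  t=2,i=6
  [11] .#.## => .  t=0,i=13
  [10] .#.#. => #  t=1,i=15
  [9] .#..# => #  t=0,i=5
  [8] .#... => .  t=0,i=8
  [7] ..### => #  t=1,i=5
  [6] ..##. => .  t=2,i=2
  [5] ..#.# => #  t=0,i=12
  [4] ..#.. => #  t=0,i=7
  [3] ...## => .  t=1,i=4
  [2] ...#. => #  t=0,i=11
  [1] ....# => #  t=0,i=10
  [0] ..... => .  t=3,i=4
  bits 10000000101011110100011010110110 = 2158970550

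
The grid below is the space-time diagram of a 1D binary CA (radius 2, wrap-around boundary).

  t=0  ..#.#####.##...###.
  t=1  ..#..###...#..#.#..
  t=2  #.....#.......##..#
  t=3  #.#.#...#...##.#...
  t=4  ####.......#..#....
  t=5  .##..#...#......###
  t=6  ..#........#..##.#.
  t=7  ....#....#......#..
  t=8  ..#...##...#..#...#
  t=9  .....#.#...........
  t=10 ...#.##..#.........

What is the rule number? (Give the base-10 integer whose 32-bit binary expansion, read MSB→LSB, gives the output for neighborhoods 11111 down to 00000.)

3290551338

  [31] ##### => #  t=0,i=6
  [30] ####. => #  t=0,i=7
  [29] ###.# => .  t=0,i=8
  [28] ###.. => .  t=0,i=17
  [27] ##.## => .  t=0,i=9
  [26] ##.#. => #  t=3,i=14
  [25] ##..# => .  t=2,i=16
  [24] ##... => .  t=0,i=12
  [23] #.### => .  t=0,i=4
  [22] #.##. => .  t=0,i=10
  [21] #.#.# => #  t=3,i=2
  [20] #.#.. => .  t=1,i=16
  [19] #..## => .  t=1,i=4
  [18] #..#. => .  t=1,i=13
  [17] #...# => .  t=0,i=0
  [16] #.... => #  t=1,i=18
  [15] .#### => #  t=0,i=5
  [14] .###. => #  t=0,i=16
  [13] .##.# => .  t=3,i=13
  [12] .##.. => #  t=0,i=11
  [11] .#.## => .  t=0,i=3
  [10] .#.#. => #  t=1,i=15
  [9] .#..# => .  t=1,i=3
  [8] .#... => .  t=1,i=17
  [7] ..### => .  t=0,i=15
  [6] ..##. => .  t=2,i=14
  [5] ..#.# => #  t=0,i=2
  [4] ..#.. => .  t=1,i=2
  [3] ...## => #  t=0,i=14
  [2] ...#. => .  t=0,i=1
  [1] ....# => #  t=1,i=0
  [0] ..... => .  t=2,i=3
  bits 11000100001000011101010000101010 = 3290551338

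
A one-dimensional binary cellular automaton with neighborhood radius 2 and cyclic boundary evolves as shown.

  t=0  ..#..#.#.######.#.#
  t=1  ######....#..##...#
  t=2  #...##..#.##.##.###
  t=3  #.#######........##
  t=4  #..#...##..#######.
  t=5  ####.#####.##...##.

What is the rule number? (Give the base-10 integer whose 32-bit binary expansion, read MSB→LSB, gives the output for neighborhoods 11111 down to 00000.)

  ##### -> .   bit 31 = 0  t=0,i=11
  ####. -> #   bit 30 = 1  t=0,i=13
  ###.# -> #   bit 29 = 1  t=0,i=14
  ###.. -> #   bit 28 = 1  t=1,i=5
  ##.## -> .   bit 27 = 0  t=2,i=12
  ##.#. -> .   bit 26 = 0  t=0,i=15
  ##..# -> #   bit 25 = 1  t=2,i=6
  ##... -> .   bit 24 = 0  t=1,i=6
  #.### -> .   bit 23 = 0  t=0,i=9
  #.##. -> .   bit 22 = 0  t=2,i=10
  #.#.# -> .   bit 21 = 0  t=0,i=7
  #.#.. -> #   bit 20 = 1  t=0,i=18
  #..## -> .   bit 19 = 0  t=1,i=12
  #..#. -> #   bit 18 = 1  t=0,i=1
  #...# -> #   bit 17 = 1  t=1,i=16
  #.... -> .   bit 16 = 0  t=1,i=7
  .#### -> #   bit 15 = 1  t=0,i=10
  .###. -> .   bit 14 = 0  t=3,i=18
  .##.# -> .   bit 13 = 0  t=2,i=11
  .##.. -> #   bit 12 = 1  t=1,i=14
  .#.## -> .   bit 11 = 0  t=0,i=8
  .#.#. -> .   bit 10 = 0  t=0,i=6
  .#..# -> #   bit 9 = 1  t=0,i=0
  .#... -> .   bit 8 = 0  t=4,i=4
  ..### -> #   bit 7 = 1  t=1,i=18
  ..##. -> #   bit 6 = 1  t=1,i=13
  ..#.# -> #   bit 5 = 1  t=0,i=5
  ..#.. -> #   bit 4 = 1  t=0,i=2
  ...## -> #   bit 3 = 1  t=1,i=17
  ...#. -> .   bit 2 = 0  t=1,i=9
  ....# -> #   bit 1 = 1  t=1,i=8
  ..... -> #   bit 0 = 1  t=3,i=11
  bits 01110010000101101001001011111011 = 1914082043

1914082043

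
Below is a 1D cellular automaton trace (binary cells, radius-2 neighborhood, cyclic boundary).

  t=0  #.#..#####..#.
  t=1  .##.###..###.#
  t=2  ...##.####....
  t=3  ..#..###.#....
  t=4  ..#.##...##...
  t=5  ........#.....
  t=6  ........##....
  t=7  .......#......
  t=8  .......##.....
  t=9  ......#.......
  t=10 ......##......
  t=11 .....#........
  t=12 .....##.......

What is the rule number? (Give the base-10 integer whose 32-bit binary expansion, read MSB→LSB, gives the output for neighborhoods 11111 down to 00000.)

  ##### -> .   bit 31 = 0  t=0,i=7
  ####. -> .   bit 30 = 0  t=0,i=8
  ###.# -> .   bit 29 = 0  t=1,i=11
  ###.. -> #   bit 28 = 1  t=0,i=9
  ##.## -> #   bit 27 = 1  t=1,i=3
  ##.#. -> .   bit 26 = 0  t=1,i=12
  ##..# -> #   bit 25 = 1  t=0,i=10
  ##... -> .   bit 24 = 0  t=2,i=10
  #.### -> #   bit 23 = 1  t=1,i=4
  #.##. -> .   bit 22 = 0  t=1,i=1
  #.#.# -> .   bit 21 = 0  t=0,i=0
  #.#.. -> #   bit 20 = 1  t=0,i=2
  #..## -> #   bit 19 = 1  t=0,i=4
  #..#. -> #   bit 18 = 1  t=0,i=11
  #...# -> .   bit 17 = 0  t=4,i=7
  #.... -> .   bit 16 = 0  t=2,i=11
  .#### -> #   bit 15 = 1  t=0,i=6
  .###. -> .   bit 14 = 0  t=1,i=5
  .##.# -> .   bit 13 = 0  t=1,i=2
  .##.. -> .   bit 12 = 0  t=4,i=5
  .#.## -> .   bit 11 = 0  t=1,i=0
  .#.#. -> #   bit 10 = 1  t=0,i=1
  .#..# -> .   bit 9 = 0  t=0,i=3
  .#... -> #   bit 8 = 1  t=3,i=10
  ..### -> #   bit 7 = 1  t=0,i=5
  ..##. -> .   bit 6 = 0  t=2,i=3
  ..#.# -> .   bit 5 = 0  t=0,i=12
  ..#.. -> #   bit 4 = 1  t=3,i=2
  ...## -> #   bit 3 = 1  t=2,i=2
  ...#. -> .   bit 2 = 0  t=3,i=1
  ....# -> .   bit 1 = 0  t=2,i=1
  ..... -> .   bit 0 = 0  t=2,i=0
  bits 00011010100111001000010110011000 = 446465432

446465432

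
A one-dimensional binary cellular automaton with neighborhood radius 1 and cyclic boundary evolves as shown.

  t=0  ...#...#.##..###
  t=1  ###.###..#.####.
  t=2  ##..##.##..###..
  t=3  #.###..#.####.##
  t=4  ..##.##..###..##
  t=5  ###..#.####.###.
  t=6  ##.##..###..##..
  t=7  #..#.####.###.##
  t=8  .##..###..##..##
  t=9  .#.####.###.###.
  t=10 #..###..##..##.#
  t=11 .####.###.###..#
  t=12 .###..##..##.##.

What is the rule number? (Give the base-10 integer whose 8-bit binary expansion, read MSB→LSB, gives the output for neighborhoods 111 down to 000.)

155

  [7] ### => #  t=0,i=14
  [6] ##. => .  t=0,i=10
  [5] #.# => .  t=0,i=8
  [4] #.. => #  t=0,i=0
  [3] .## => #  t=0,i=9
  [2] .#. => .  t=0,i=3
  [1] ..# => #  t=0,i=2
  [0] ... => #  t=0,i=1
  bits 10011011 = 155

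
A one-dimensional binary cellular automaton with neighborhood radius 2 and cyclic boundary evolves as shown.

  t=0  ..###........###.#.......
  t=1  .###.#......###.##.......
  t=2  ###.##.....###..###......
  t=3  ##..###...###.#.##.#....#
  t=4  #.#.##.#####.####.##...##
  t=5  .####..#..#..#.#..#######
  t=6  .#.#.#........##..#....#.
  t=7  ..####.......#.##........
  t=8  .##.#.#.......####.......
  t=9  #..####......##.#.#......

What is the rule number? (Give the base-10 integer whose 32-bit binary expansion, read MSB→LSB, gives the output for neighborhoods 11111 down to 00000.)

  ##### -> .   bit 31 = 0  t=4,i=9
  ####. -> #   bit 30 = 1  t=4,i=10
  ###.# -> .   bit 29 = 0  t=0,i=15
  ###.. -> .   bit 28 = 0  t=0,i=4
  ##.## -> .   bit 27 = 0  t=1,i=15
  ##.#. -> #   bit 26 = 1  t=0,i=16
  ##..# -> #   bit 25 = 1  t=2,i=14
  ##... -> #   bit 24 = 1  t=0,i=5
  #.### -> #   bit 23 = 1  t=4,i=7
  #.##. -> #   bit 22 = 1  t=1,i=16
  #.#.# -> #   bit 21 = 1  t=3,i=14
  #.#.. -> #   bit 20 = 1  t=0,i=17
  #..## -> .   bit 19 = 0  t=2,i=15
  #..#. -> .   bit 18 = 0  t=5,i=6
  #...# -> #   bit 17 = 1  t=3,i=8
  #.... -> .   bit 16 = 0  t=0,i=6
  .#### -> .   bit 15 = 0  t=4,i=8
  .###. -> #   bit 14 = 1  t=0,i=3
  .##.# -> .   bit 13 = 0  t=3,i=17
  .##.. -> #   bit 12 = 1  t=1,i=17
  .#.## -> #   bit 11 = 1  t=3,i=15
  .#.#. -> #   bit 10 = 1  t=5,i=14
  .#..# -> .   bit 9 = 0  t=5,i=8
  .#... -> .   bit 8 = 0  t=0,i=18
  ..### -> #   bit 7 = 1  t=0,i=2
  ..##. -> .   bit 6 = 0  t=6,i=14
  ..#.# -> .   bit 5 = 0  t=5,i=13
  ..#.. -> .   bit 4 = 0  t=5,i=7
  ...## -> #   bit 3 = 1  t=0,i=1
  ...#. -> .   bit 2 = 0  t=6,i=22
  ....# -> .   bit 1 = 0  t=0,i=0
  ..... -> .   bit 0 = 0  t=0,i=7
  bits 01000111111100100101110010001000 = 1207065736

1207065736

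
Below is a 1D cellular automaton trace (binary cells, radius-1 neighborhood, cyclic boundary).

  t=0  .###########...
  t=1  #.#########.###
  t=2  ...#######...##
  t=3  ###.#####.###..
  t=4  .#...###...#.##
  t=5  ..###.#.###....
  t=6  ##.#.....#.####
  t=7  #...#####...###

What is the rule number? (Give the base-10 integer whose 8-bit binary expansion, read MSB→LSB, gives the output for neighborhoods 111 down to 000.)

147

  nb ###: next=#  (t=0,i=2, bit7=1)
  nb ##.: next=.  (t=0,i=11, bit6=0)
  nb #.#: next=.  (t=1,i=1, bit5=0)
  nb #..: next=#  (t=0,i=12, bit4=1)
  nb .##: next=.  (t=0,i=1, bit3=0)
  nb .#.: next=.  (t=4,i=1, bit2=0)
  nb ..#: next=#  (t=0,i=0, bit1=1)
  nb ...: next=#  (t=0,i=13, bit0=1)
  bits 10010011 = 147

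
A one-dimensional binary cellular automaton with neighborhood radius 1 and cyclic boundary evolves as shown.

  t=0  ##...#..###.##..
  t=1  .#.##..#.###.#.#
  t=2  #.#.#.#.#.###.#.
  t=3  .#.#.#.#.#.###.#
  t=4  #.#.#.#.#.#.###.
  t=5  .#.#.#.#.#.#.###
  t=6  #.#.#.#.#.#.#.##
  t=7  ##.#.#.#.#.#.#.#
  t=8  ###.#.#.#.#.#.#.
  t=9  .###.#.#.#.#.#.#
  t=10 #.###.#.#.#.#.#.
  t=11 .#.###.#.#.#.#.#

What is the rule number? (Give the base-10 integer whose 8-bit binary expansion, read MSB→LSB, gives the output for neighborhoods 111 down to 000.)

  nb ###: next=#  (t=0,i=9, bit7=1)
  nb ##.: next=#  (t=0,i=1, bit6=1)
  nb #.#: next=#  (t=0,i=11, bit5=1)
  nb #..: next=.  (t=0,i=2, bit4=0)
  nb .##: next=.  (t=0,i=0, bit3=0)
  nb .#.: next=.  (t=0,i=5, bit2=0)
  nb ..#: next=#  (t=0,i=4, bit1=1)
  nb ...: next=#  (t=0,i=3, bit0=1)
  bits 11100011 = 227

227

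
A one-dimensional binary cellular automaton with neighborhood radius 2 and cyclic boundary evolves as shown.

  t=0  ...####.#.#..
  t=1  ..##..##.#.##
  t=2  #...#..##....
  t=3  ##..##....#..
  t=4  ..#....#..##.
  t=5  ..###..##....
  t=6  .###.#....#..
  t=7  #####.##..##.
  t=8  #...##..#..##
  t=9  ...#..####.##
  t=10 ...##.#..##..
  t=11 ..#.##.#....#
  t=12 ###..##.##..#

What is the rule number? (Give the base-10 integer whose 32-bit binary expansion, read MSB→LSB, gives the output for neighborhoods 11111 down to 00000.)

  [31] ##### => .  t=7,i=2
  [30] ####. => .  t=0,i=5
  [29] ###.# => #  t=0,i=6
  [28] ###.. => .  t=5,i=4
  [27] ##.## => #  t=7,i=5
  [26] ##.#. => #  t=0,i=7
  [25] ##..# => #  t=1,i=0
  [24] ##... => .  t=2,i=9
  [23] #.### => #  t=7,i=0
  [22] #.##. => .  t=1,i=11
  [21] #.#.# => .  t=0,i=8
  [20] #.#.. => .  t=0,i=10
  [19] #..## => .  t=1,i=1
  [18] #..#. => #  t=8,i=7
  [17] #...# => .  t=2,i=2
  [16] #.... => #  t=0,i=12
  [15] .#### => .  t=0,i=4
  [14] .###. => #  t=5,i=3
  [13] .##.# => #  t=1,i=7
  [12] .##.. => .  t=1,i=3
  [11] .#.## => .  t=1,i=10
  [10] .#.#. => #  t=0,i=9
  [9] .#..# => #  t=2,i=5
  [8] .#... => #  t=0,i=11
  [7] ..### => #  t=0,i=3
  [6] ..##. => .  t=1,i=2
  [5] ..#.# => #  t=11,i=2
  [4] ..#.. => #  t=2,i=0
  [3] ...## => #  t=0,i=2
  [2] ...#. => .  t=2,i=3
  [1] ....# => .  t=0,i=1
  [0] ..... => .  t=0,i=0
  bits 00101110100001010110011110111000 = 780494776

780494776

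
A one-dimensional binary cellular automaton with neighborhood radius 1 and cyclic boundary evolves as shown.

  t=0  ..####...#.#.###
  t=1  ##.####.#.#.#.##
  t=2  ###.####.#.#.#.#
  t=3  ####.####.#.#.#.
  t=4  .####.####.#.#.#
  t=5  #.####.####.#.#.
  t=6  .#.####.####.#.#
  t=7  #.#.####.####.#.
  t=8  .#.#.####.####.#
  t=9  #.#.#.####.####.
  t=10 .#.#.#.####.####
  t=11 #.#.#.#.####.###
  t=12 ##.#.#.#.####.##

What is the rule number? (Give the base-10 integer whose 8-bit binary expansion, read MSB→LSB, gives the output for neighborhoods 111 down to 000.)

242

  ### -> #   bit 7 = 1  t=0,i=3
  ##. -> #   bit 6 = 1  t=0,i=5
  #.# -> #   bit 5 = 1  t=0,i=10
  #.. -> #   bit 4 = 1  t=0,i=0
  .## -> .   bit 3 = 0  t=0,i=2
  .#. -> .   bit 2 = 0  t=0,i=9
  ..# -> #   bit 1 = 1  t=0,i=1
  ... -> .   bit 0 = 0  t=0,i=7
  bits 11110010 = 242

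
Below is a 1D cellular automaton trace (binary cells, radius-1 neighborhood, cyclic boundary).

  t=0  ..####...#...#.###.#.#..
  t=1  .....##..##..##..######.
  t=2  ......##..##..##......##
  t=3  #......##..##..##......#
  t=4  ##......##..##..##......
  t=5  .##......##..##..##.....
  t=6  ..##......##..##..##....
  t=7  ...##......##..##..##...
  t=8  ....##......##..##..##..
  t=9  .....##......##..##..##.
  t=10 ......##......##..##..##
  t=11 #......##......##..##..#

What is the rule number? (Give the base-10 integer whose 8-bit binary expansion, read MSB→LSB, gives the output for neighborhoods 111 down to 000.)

116

  ###|.  b7=0 t=0,i=3
  ##.|#  b6=1 t=0,i=5
  #.#|#  b5=1 t=0,i=14
  #..|#  b4=1 t=0,i=6
  .##|.  b3=0 t=0,i=2
  .#.|#  b2=1 t=0,i=9
  ..#|.  b1=0 t=0,i=1
  ...|.  b0=0 t=0,i=0
  bits 01110100 = 116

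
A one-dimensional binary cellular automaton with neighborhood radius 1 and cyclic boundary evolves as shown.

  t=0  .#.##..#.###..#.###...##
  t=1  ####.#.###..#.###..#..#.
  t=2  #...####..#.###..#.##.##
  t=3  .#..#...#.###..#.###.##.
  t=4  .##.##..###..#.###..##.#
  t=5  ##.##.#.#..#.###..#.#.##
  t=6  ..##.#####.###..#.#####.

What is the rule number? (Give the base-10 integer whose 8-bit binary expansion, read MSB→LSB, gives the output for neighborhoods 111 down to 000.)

  ### -> .   bit 7 = 0  t=0,i=10
  ##. -> .   bit 6 = 0  t=0,i=4
  #.# -> #   bit 5 = 1  t=0,i=0
  #.. -> #   bit 4 = 1  t=0,i=5
  .## -> #   bit 3 = 1  t=0,i=3
  .#. -> #   bit 2 = 1  t=0,i=1
  ..# -> .   bit 1 = 0  t=0,i=6
  ... -> .   bit 0 = 0  t=0,i=20
  bits 00111100 = 60

60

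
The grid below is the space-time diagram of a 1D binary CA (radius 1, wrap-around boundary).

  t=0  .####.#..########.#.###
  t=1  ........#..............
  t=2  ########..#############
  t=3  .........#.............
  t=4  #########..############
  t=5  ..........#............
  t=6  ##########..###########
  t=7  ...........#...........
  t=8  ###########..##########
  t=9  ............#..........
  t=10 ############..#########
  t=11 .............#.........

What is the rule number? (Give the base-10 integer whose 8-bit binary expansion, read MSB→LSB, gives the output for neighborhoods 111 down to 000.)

  [7] ### => .  t=0,i=2
  [6] ##. => .  t=0,i=4
  [5] #.# => .  t=0,i=0
  [4] #.. => .  t=0,i=7
  [3] .## => .  t=0,i=1
  [2] .#. => .  t=0,i=6
  [1] ..# => #  t=0,i=8
  [0] ... => #  t=1,i=0
  bits 00000011 = 3

3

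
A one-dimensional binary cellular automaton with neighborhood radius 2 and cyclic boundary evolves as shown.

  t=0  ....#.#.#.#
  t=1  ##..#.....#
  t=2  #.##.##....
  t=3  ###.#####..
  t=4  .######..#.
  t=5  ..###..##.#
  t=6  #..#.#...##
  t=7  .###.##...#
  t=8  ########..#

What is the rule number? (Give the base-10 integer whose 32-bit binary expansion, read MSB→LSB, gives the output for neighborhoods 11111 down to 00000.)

2950028064

  #####|#  b31=1 t=3,i=6
  ####.|.  b30=0 t=3,i=7
  ###.#|#  b29=1 t=3,i=2
  ###..|.  b28=0 t=1,i=1
  ##.##|#  b27=1 t=2,i=4
  ##.#.|#  b26=1 t=5,i=9
  ##..#|#  b25=1 t=1,i=2
  ##...|#  b24=1 t=2,i=7
  #.###|#  b23=1 t=3,i=4
  #.##.|#  b22=1 t=2,i=2
  #.#.#|.  b21=0 t=0,i=6
  #.#..|#  b20=1 t=0,i=10
  #..##|.  b19=0 t=3,i=10
  #..#.|#  b18=1 t=1,i=3
  #...#|.  b17=0 t=6,i=7
  #....|#  b16=1 t=0,i=1
  .####|#  b15=1 t=3,i=5
  .###.|#  b14=1 t=1,i=0
  .##.#|.  b13=0 t=2,i=3
  .##..|#  b12=1 t=2,i=6
  .#.##|#  b11=1 t=2,i=1
  .#.#.|.  b10=0 t=0,i=5
  .#..#|#  b9=1 t=4,i=10
  .#...|#  b8=1 t=0,i=0
  ..###|.  b7=0 t=1,i=10
  ..##.|.  b6=0 t=5,i=7
  ..#.#|#  b5=1 t=0,i=4
  ..#..|.  b4=0 t=1,i=4
  ...##|.  b3=0 t=1,i=9
  ...#.|.  b2=0 t=0,i=3
  ....#|.  b1=0 t=0,i=2
  .....|.  b0=0 t=1,i=7
  bits 10101111110101011101101100100000 = 2950028064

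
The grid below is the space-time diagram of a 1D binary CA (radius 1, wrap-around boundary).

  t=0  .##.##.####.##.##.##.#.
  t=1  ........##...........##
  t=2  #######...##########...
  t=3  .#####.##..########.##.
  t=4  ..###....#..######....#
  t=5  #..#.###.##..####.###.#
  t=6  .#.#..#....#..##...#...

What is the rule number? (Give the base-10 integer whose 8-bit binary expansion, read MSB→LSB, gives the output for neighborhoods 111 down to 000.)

  ###|#  b7=1 t=0,i=8
  ##.|.  b6=0 t=0,i=2
  #.#|.  b5=0 t=0,i=3
  #..|#  b4=1 t=0,i=22
  .##|.  b3=0 t=0,i=1
  .#.|#  b2=1 t=0,i=21
  ..#|.  b1=0 t=0,i=0
  ...|#  b0=1 t=1,i=1
  bits 10010101 = 149

149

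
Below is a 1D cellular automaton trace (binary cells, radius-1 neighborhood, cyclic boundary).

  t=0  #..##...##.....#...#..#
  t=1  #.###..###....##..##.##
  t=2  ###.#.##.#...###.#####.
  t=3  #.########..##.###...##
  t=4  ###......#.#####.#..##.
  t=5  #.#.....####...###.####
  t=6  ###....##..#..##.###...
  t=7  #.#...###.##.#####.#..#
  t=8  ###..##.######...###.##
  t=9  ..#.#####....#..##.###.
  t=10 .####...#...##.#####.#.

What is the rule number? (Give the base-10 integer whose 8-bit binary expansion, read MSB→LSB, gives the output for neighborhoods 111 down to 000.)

  [7] ### => .  t=1,i=3
  [6] ##. => #  t=0,i=0
  [5] #.# => #  t=1,i=1
  [4] #.. => .  t=0,i=1
  [3] .## => #  t=0,i=3
  [2] .#. => #  t=0,i=15
  [1] ..# => #  t=0,i=2
  [0] ... => .  t=0,i=6
  bits 01101110 = 110

110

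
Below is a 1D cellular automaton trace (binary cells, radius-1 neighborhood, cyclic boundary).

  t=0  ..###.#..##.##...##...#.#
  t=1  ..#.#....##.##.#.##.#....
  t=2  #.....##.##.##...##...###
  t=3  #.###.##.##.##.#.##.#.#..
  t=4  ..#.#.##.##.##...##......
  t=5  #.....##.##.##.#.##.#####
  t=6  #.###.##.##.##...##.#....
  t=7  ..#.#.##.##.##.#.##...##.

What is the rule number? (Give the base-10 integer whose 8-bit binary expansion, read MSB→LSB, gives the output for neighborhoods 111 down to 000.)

  ### -> .   bit 7 = 0  t=0,i=3
  ##. -> #   bit 6 = 1  t=0,i=4
  #.# -> .   bit 5 = 0  t=0,i=5
  #.. -> .   bit 4 = 0  t=0,i=0
  .## -> #   bit 3 = 1  t=0,i=2
  .#. -> .   bit 2 = 0  t=0,i=6
  ..# -> .   bit 1 = 0  t=0,i=1
  ... -> #   bit 0 = 1  t=0,i=15
  bits 01001001 = 73

73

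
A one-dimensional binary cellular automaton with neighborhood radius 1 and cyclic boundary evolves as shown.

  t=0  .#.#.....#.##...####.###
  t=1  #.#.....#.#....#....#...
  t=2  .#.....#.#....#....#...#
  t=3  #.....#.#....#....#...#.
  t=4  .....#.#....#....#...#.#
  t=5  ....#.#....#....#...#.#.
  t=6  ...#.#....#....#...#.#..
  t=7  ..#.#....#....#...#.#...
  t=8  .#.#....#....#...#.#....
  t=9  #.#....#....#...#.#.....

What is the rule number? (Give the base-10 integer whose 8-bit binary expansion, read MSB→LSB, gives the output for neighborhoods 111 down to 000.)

34

  ### -> .   bit 7 = 0  t=0,i=17
  ##. -> .   bit 6 = 0  t=0,i=12
  #.# -> #   bit 5 = 1  t=0,i=0
  #.. -> .   bit 4 = 0  t=0,i=4
  .## -> .   bit 3 = 0  t=0,i=11
  .#. -> .   bit 2 = 0  t=0,i=1
  ..# -> #   bit 1 = 1  t=0,i=8
  ... -> .   bit 0 = 0  t=0,i=5
  bits 00100010 = 34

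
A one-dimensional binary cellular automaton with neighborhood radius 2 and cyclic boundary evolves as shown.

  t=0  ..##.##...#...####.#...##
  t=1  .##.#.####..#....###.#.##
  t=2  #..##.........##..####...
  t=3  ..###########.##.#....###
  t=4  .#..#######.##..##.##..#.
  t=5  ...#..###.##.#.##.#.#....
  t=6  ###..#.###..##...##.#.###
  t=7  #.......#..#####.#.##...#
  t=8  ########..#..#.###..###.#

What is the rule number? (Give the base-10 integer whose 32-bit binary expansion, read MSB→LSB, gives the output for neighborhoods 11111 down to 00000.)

  #####|#  b31=1 t=3,i=4
  ####.|.  b30=0 t=0,i=16
  ###.#|#  b29=1 t=0,i=17
  ###..|.  b28=0 t=1,i=9
  ##.##|#  b27=1 t=0,i=4
  ##.#.|#  b26=1 t=0,i=18
  ##..#|.  b25=0 t=0,i=0
  ##...|#  b24=1 t=0,i=7
  #.###|.  b23=0 t=1,i=6
  #.##.|.  b22=0 t=0,i=5
  #.#.#|#  b21=1 t=1,i=4
  #.#..|#  b20=1 t=0,i=19
  #..##|#  b19=1 t=0,i=1
  #..#.|.  b18=0 t=1,i=11
  #...#|#  b17=1 t=0,i=8
  #....|#  b16=1 t=1,i=14
  .####|.  b15=0 t=0,i=15
  .###.|#  b14=1 t=1,i=18
  .##.#|.  b13=0 t=0,i=3
  .##..|#  b12=1 t=0,i=6
  .#.##|.  b11=0 t=1,i=5
  .#.#.|.  b10=0 t=5,i=19
  .#..#|.  b9=0 t=2,i=1
  .#...|.  b8=0 t=0,i=11
  ..###|.  b7=0 t=0,i=14
  ..##.|#  b6=1 t=0,i=2
  ..#.#|.  b5=0 t=6,i=5
  ..#..|.  b4=0 t=0,i=10
  ...##|.  b3=0 t=0,i=13
  ...#.|#  b2=1 t=0,i=9
  ....#|#  b1=1 t=1,i=15
  .....|#  b0=1 t=2,i=7
  bits 10101101001110110101000001000111 = 2906345543

2906345543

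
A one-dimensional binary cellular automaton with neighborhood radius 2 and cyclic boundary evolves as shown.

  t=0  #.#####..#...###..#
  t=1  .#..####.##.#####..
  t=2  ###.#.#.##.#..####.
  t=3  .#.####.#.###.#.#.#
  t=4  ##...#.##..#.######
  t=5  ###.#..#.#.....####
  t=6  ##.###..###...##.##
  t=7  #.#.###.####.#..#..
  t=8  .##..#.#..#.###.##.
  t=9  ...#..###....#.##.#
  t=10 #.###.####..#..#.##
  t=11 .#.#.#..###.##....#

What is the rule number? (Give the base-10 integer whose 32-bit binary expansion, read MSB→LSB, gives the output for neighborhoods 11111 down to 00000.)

  ##### -> #   bit 31 = 1  t=0,i=4
  ####. -> #   bit 30 = 1  t=0,i=5
  ###.# -> .   bit 29 = 0  t=1,i=7
  ###.. -> #   bit 28 = 1  t=0,i=6
  ##.## -> #   bit 27 = 1  t=0,i=1
  ##.#. -> #   bit 26 = 1  t=2,i=3
  ##..# -> #   bit 25 = 1  t=0,i=7
  ##... -> #   bit 24 = 1  t=1,i=17
  #.### -> .   bit 23 = 0  t=0,i=2
  #.##. -> #   bit 22 = 1  t=1,i=9
  #.#.# -> #   bit 21 = 1  t=2,i=4
  #.#.. -> #   bit 20 = 1  t=2,i=11
  #..## -> .   bit 19 = 0  t=0,i=17
  #..#. -> .   bit 18 = 0  t=0,i=8
  #...# -> .   bit 17 = 0  t=0,i=11
  #.... -> .   bit 16 = 0  t=5,i=11
  .#### -> .   bit 15 = 0  t=0,i=3
  .###. -> #   bit 14 = 1  t=0,i=14
  .##.# -> .   bit 13 = 0  t=0,i=0
  .##.. -> .   bit 12 = 0  t=4,i=8
  .#.## -> .   bit 11 = 0  t=2,i=7
  .#.#. -> #   bit 10 = 1  t=2,i=5
  .#..# -> #   bit 9 = 1  t=1,i=2
  .#... -> #   bit 8 = 1  t=0,i=10
  ..### -> #   bit 7 = 1  t=0,i=13
  ..##. -> .   bit 6 = 0  t=0,i=18
  ..#.# -> .   bit 5 = 0  t=4,i=5
  ..#.. -> #   bit 4 = 1  t=0,i=9
  ...## -> #   bit 3 = 1  t=0,i=12
  ...#. -> #   bit 2 = 1  t=1,i=0
  ....# -> .   bit 1 = 0  t=5,i=13
  ..... -> .   bit 0 = 0  t=5,i=12
  bits 11011111011100000100011110011100 = 3748677532

3748677532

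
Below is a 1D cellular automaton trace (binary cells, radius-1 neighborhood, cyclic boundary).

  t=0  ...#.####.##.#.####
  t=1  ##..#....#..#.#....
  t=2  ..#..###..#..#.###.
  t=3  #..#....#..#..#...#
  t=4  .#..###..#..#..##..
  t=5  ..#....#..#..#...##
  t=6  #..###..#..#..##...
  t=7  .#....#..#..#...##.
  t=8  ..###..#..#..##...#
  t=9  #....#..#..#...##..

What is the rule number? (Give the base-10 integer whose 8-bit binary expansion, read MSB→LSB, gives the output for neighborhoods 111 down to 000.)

49

  ### -> .   bit 7 = 0  t=0,i=6
  ##. -> .   bit 6 = 0  t=0,i=8
  #.# -> #   bit 5 = 1  t=0,i=4
  #.. -> #   bit 4 = 1  t=0,i=0
  .## -> .   bit 3 = 0  t=0,i=5
  .#. -> .   bit 2 = 0  t=0,i=3
  ..# -> .   bit 1 = 0  t=0,i=2
  ... -> #   bit 0 = 1  t=0,i=1
  bits 00110001 = 49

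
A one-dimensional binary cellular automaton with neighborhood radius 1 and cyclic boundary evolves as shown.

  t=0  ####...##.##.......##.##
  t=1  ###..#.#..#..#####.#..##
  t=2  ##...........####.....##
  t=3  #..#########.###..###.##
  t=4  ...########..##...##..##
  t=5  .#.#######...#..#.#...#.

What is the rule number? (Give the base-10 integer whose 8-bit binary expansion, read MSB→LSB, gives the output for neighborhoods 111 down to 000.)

137

  nb ###: next=#  (t=0,i=0, bit7=1)
  nb ##.: next=.  (t=0,i=3, bit6=0)
  nb #.#: next=.  (t=0,i=9, bit5=0)
  nb #..: next=.  (t=0,i=4, bit4=0)
  nb .##: next=#  (t=0,i=7, bit3=1)
  nb .#.: next=.  (t=1,i=5, bit2=0)
  nb ..#: next=.  (t=0,i=6, bit1=0)
  nb ...: next=#  (t=0,i=5, bit0=1)
  bits 10001001 = 137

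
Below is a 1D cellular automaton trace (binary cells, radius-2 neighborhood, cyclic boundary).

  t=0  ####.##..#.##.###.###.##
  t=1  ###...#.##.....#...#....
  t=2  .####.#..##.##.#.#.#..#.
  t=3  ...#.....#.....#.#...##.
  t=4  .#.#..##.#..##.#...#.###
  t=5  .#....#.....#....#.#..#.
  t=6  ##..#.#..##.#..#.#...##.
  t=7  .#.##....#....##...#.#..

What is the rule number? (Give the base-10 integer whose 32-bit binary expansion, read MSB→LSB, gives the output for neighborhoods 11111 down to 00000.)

  [31] ##### => #  t=0,i=0
  [30] ####. => #  t=0,i=2
  [29] ###.# => .  t=0,i=3
  [28] ###.. => #  t=1,i=2
  [27] ##.## => .  t=0,i=4
  [26] ##.#. => .  t=2,i=5
  [25] ##..# => .  t=0,i=7
  [24] ##... => #  t=1,i=3
  [23] #.### => .  t=0,i=14
  [22] #.##. => .  t=0,i=5
  [21] #.#.# => #  t=2,i=15
  [20] #.#.. => .  t=2,i=6
  [19] #..## => .  t=2,i=0
  [18] #..#. => #  t=0,i=8
  [17] #...# => #  t=1,i=4
  [16] #.... => .  t=1,i=11
  [15] .#### => .  t=0,i=23
  [14] .###. => #  t=0,i=15
  [13] .##.# => .  t=0,i=12
  [12] .##.. => #  t=0,i=6
  [11] .#.## => .  t=0,i=10
  [10] .#.#. => .  t=2,i=16
  [9] .#..# => .  t=2,i=7
  [8] .#... => .  t=1,i=16
  [7] ..### => .  t=1,i=0
  [6] ..##. => #  t=2,i=9
  [5] ..#.# => #  t=0,i=9
  [4] ..#.. => #  t=1,i=15
  [3] ...## => .  t=1,i=23
  [2] ...#. => .  t=1,i=5
  [1] ....# => #  t=1,i=13
  [0] ..... => #  t=1,i=12
  bits 11010001001001100101000001110011 = 3508949107

3508949107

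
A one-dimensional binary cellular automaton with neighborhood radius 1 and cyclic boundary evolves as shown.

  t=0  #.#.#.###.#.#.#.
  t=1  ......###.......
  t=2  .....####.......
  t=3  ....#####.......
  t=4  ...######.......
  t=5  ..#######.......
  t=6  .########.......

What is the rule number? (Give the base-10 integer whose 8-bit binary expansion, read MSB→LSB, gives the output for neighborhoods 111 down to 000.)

  ###|#  b7=1 t=0,i=7
  ##.|#  b6=1 t=0,i=8
  #.#|.  b5=0 t=0,i=1
  #..|.  b4=0 t=1,i=9
  .##|#  b3=1 t=0,i=6
  .#.|.  b2=0 t=0,i=0
  ..#|#  b1=1 t=1,i=5
  ...|.  b0=0 t=1,i=0
  bits 11001010 = 202

202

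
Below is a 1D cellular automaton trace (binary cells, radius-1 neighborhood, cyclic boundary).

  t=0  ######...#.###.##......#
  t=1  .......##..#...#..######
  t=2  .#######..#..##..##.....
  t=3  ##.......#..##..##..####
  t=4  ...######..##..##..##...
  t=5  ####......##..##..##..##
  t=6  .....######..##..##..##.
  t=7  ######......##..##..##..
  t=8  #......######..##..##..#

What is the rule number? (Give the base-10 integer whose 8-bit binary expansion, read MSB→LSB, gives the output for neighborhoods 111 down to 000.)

  ### -> .   bit 7 = 0  t=0,i=0
  ##. -> .   bit 6 = 0  t=0,i=5
  #.# -> .   bit 5 = 0  t=0,i=10
  #.. -> .   bit 4 = 0  t=0,i=6
  .## -> #   bit 3 = 1  t=0,i=11
  .#. -> .   bit 2 = 0  t=0,i=9
  ..# -> #   bit 1 = 1  t=0,i=8
  ... -> #   bit 0 = 1  t=0,i=7
  bits 00001011 = 11

11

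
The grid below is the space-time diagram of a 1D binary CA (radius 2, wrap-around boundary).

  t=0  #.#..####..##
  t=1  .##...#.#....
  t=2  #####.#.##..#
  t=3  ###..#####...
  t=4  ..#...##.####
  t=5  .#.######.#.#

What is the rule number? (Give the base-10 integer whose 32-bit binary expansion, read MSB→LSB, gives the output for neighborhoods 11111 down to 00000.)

2641803626

  nb #####: next=#  (t=2,i=1, bit31=1)
  nb ####.: next=.  (t=0,i=7, bit30=0)
  nb ###.#: next=.  (t=0,i=0, bit29=0)
  nb ###..: next=#  (t=0,i=8, bit28=1)
  nb ##.##: next=#  (t=4,i=8, bit27=1)
  nb ##.#.: next=#  (t=0,i=1, bit26=1)
  nb ##..#: next=.  (t=0,i=9, bit25=0)
  nb ##...: next=#  (t=1,i=3, bit24=1)
  nb #.###: next=.  (t=4,i=9, bit23=0)
  nb #.##.: next=#  (t=2,i=8, bit22=1)
  nb #.#.#: next=#  (t=2,i=6, bit21=1)
  nb #.#..: next=#  (t=0,i=2, bit20=1)
  nb #..##: next=.  (t=0,i=4, bit19=0)
  nb #..#.: next=#  (t=4,i=1, bit18=1)
  nb #...#: next=#  (t=1,i=4, bit17=1)
  nb #....: next=.  (t=1,i=10, bit16=0)
  nb .####: next=#  (t=0,i=6, bit15=1)
  nb .###.: next=.  (t=0,i=12, bit14=0)
  nb .##.#: next=#  (t=4,i=7, bit13=1)
  nb .##..: next=#  (t=1,i=2, bit12=1)
  nb .#.##: next=#  (t=2,i=7, bit11=1)
  nb .#.#.: next=.  (t=1,i=7, bit10=0)
  nb .#..#: next=.  (t=0,i=3, bit9=0)
  nb .#...: next=#  (t=1,i=9, bit8=1)
  nb ..###: next=.  (t=0,i=5, bit7=0)
  nb ..##.: next=#  (t=1,i=1, bit6=1)
  nb ..#.#: next=#  (t=1,i=6, bit5=1)
  nb ..#..: next=.  (t=4,i=2, bit4=0)
  nb ...##: next=#  (t=1,i=0, bit3=1)
  nb ...#.: next=.  (t=1,i=5, bit2=0)
  nb ....#: next=#  (t=1,i=12, bit1=1)
  nb .....: next=.  (t=1,i=11, bit0=0)
  bits 10011101011101101011100101101010 = 2641803626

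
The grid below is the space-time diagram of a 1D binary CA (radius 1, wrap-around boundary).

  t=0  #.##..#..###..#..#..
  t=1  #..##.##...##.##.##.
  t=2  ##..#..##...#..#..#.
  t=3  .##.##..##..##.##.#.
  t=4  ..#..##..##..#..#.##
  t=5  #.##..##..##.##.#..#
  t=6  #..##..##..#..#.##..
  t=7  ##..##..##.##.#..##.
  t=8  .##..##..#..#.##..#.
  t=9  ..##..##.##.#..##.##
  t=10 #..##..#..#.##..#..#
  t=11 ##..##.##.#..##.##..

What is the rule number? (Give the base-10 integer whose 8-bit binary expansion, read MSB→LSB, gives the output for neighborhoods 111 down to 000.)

84

  [7] ### => .  t=0,i=10
  [6] ##. => #  t=0,i=3
  [5] #.# => .  t=0,i=1
  [4] #.. => #  t=0,i=4
  [3] .## => .  t=0,i=2
  [2] .#. => #  t=0,i=0
  [1] ..# => .  t=0,i=5
  [0] ... => .  t=1,i=9
  bits 01010100 = 84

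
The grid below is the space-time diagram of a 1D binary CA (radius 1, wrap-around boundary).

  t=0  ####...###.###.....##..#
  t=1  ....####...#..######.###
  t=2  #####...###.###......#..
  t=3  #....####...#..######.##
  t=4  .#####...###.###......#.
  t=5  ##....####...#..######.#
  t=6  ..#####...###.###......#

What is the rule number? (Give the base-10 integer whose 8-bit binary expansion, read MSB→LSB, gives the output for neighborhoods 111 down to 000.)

27

  nb ###: next=.  (t=0,i=0, bit7=0)
  nb ##.: next=.  (t=0,i=3, bit6=0)
  nb #.#: next=.  (t=0,i=10, bit5=0)
  nb #..: next=#  (t=0,i=4, bit4=1)
  nb .##: next=#  (t=0,i=7, bit3=1)
  nb .#.: next=.  (t=1,i=11, bit2=0)
  nb ..#: next=#  (t=0,i=6, bit1=1)
  nb ...: next=#  (t=0,i=5, bit0=1)
  bits 00011011 = 27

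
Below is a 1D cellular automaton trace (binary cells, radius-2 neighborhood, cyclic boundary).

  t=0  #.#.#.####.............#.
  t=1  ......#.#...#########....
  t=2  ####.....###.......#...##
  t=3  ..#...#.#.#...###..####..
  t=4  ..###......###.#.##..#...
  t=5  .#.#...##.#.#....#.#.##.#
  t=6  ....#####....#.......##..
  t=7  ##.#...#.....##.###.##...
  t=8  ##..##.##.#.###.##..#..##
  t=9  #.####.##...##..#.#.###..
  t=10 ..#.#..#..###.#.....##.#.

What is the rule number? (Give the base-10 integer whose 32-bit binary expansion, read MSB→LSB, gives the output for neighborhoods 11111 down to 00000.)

  ##### -> .   bit 31 = 0  t=1,i=14
  ####. -> #   bit 30 = 1  t=0,i=8
  ###.# -> .   bit 29 = 0  t=4,i=13
  ###.. -> .   bit 28 = 0  t=0,i=9
  ##.## -> .   bit 27 = 0  t=7,i=15
  ##.#. -> .   bit 26 = 0  t=4,i=14
  ##..# -> #   bit 25 = 1  t=3,i=17
  ##... -> .   bit 24 = 0  t=0,i=10
  #.### -> #   bit 23 = 1  t=0,i=6
  #.##. -> #   bit 22 = 1  t=4,i=17
  #.#.# -> .   bit 21 = 0  t=0,i=0
  #.#.. -> .   bit 20 = 0  t=1,i=8
  #..## -> #   bit 19 = 1  t=3,i=18
  #..#. -> .   bit 18 = 0  t=4,i=20
  #...# -> #   bit 17 = 1  t=1,i=10
  #.... -> .   bit 16 = 0  t=0,i=11
  .#### -> .   bit 15 = 0  t=0,i=7
  .###. -> #   bit 14 = 1  t=2,i=10
  .##.# -> #   bit 13 = 1  t=5,i=8
  .##.. -> .   bit 12 = 0  t=4,i=18
  .#.## -> .   bit 11 = 0  t=0,i=5
  .#.#. -> .   bit 10 = 0  t=0,i=1
  .#..# -> #   bit 9 = 1  t=8,i=21
  .#... -> #   bit 8 = 1  t=1,i=9
  ..### -> .   bit 7 = 0  t=1,i=12
  ..##. -> #   bit 6 = 1  t=5,i=7
  ..#.# -> .   bit 5 = 0  t=0,i=23
  ..#.. -> #   bit 4 = 1  t=2,i=19
  ...## -> #   bit 3 = 1  t=1,i=11
  ...#. -> .   bit 2 = 0  t=0,i=22
  ....# -> .   bit 1 = 0  t=0,i=21
  ..... -> #   bit 0 = 1  t=0,i=12
  bits 01000010110010100110001101011001 = 1120559961

1120559961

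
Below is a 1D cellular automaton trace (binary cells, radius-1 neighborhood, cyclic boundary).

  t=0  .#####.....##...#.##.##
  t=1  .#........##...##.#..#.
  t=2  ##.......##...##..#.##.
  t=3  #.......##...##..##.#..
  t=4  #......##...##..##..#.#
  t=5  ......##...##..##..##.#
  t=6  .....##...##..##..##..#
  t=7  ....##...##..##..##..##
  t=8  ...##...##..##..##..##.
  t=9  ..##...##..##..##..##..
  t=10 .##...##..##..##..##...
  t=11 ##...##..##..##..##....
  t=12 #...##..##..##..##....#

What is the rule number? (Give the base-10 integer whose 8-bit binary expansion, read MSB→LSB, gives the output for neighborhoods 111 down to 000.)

  ###|.  b7=0 t=0,i=2
  ##.|.  b6=0 t=0,i=5
  #.#|.  b5=0 t=0,i=0
  #..|.  b4=0 t=0,i=6
  .##|#  b3=1 t=0,i=1
  .#.|#  b2=1 t=0,i=16
  ..#|#  b1=1 t=0,i=10
  ...|.  b0=0 t=0,i=7
  bits 00001110 = 14

14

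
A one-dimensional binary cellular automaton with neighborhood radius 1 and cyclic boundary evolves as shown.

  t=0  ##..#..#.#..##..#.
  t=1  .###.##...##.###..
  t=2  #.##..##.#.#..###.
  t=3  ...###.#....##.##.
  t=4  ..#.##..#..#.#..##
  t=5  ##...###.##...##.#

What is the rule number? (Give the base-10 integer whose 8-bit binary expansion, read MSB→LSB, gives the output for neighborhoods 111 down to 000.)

  ### -> #   bit 7 = 1  t=1,i=2
  ##. -> #   bit 6 = 1  t=0,i=1
  #.# -> .   bit 5 = 0  t=0,i=8
  #.. -> #   bit 4 = 1  t=0,i=2
  .## -> .   bit 3 = 0  t=0,i=0
  .#. -> .   bit 2 = 0  t=0,i=4
  ..# -> #   bit 1 = 1  t=0,i=3
  ... -> .   bit 0 = 0  t=1,i=8
  bits 11010010 = 210

210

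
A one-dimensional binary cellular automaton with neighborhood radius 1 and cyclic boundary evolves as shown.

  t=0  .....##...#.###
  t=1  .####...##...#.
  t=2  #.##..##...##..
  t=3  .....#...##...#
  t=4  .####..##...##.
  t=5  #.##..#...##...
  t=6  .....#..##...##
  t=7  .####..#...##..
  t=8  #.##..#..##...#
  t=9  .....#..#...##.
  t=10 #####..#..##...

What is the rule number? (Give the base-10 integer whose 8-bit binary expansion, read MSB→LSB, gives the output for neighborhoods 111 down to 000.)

131

  nb ###: next=#  (t=0,i=13, bit7=1)
  nb ##.: next=.  (t=0,i=6, bit6=0)
  nb #.#: next=.  (t=0,i=11, bit5=0)
  nb #..: next=.  (t=0,i=0, bit4=0)
  nb .##: next=.  (t=0,i=5, bit3=0)
  nb .#.: next=.  (t=0,i=10, bit2=0)
  nb ..#: next=#  (t=0,i=4, bit1=1)
  nb ...: next=#  (t=0,i=1, bit0=1)
  bits 10000011 = 131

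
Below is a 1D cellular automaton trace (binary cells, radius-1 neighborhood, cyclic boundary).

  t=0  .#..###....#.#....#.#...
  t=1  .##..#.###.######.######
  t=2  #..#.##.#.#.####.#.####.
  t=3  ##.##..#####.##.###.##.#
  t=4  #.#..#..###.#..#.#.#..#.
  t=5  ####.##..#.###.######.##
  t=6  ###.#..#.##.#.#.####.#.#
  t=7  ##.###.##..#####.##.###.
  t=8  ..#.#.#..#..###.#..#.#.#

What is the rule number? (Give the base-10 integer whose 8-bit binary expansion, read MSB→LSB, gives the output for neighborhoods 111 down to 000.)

181

  nb ###: next=#  (t=0,i=5, bit7=1)
  nb ##.: next=.  (t=0,i=6, bit6=0)
  nb #.#: next=#  (t=0,i=12, bit5=1)
  nb #..: next=#  (t=0,i=2, bit4=1)
  nb .##: next=.  (t=0,i=4, bit3=0)
  nb .#.: next=#  (t=0,i=1, bit2=1)
  nb ..#: next=.  (t=0,i=0, bit1=0)
  nb ...: next=#  (t=0,i=8, bit0=1)
  bits 10110101 = 181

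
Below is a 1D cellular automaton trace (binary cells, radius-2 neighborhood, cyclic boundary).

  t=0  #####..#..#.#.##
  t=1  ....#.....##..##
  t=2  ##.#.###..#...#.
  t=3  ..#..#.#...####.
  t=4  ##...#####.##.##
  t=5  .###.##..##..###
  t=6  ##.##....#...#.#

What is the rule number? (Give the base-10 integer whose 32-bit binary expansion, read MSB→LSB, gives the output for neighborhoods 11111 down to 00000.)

1033078245

  ##### -> .   bit 31 = 0  t=0,i=0
  ####. -> .   bit 30 = 0  t=0,i=3
  ###.# -> #   bit 29 = 1  t=4,i=9
  ###.. -> #   bit 28 = 1  t=0,i=4
  ##.## -> #   bit 27 = 1  t=4,i=10
  ##.#. -> #   bit 26 = 1  t=2,i=2
  ##..# -> .   bit 25 = 0  t=0,i=5
  ##... -> #   bit 24 = 1  t=1,i=0
  #.### -> #   bit 23 = 1  t=0,i=14
  #.##. -> .   bit 22 = 0  t=2,i=0
  #.#.# -> .   bit 21 = 0  t=0,i=12
  #.#.. -> #   bit 20 = 1  t=3,i=7
  #..## -> .   bit 19 = 0  t=1,i=13
  #..#. -> .   bit 18 = 0  t=0,i=6
  #...# -> #   bit 17 = 1  t=2,i=12
  #.... -> #   bit 16 = 1  t=1,i=1
  .#### -> #   bit 15 = 1  t=0,i=15
  .###. -> .   bit 14 = 0  t=2,i=6
  .##.# -> .   bit 13 = 0  t=2,i=1
  .##.. -> .   bit 12 = 0  t=1,i=11
  .#.## -> .   bit 11 = 0  t=0,i=13
  .#.#. -> #   bit 10 = 1  t=0,i=11
  .#..# -> .   bit 9 = 0  t=0,i=8
  .#... -> #   bit 8 = 1  t=1,i=5
  ..### -> #   bit 7 = 1  t=3,i=11
  ..##. -> #   bit 6 = 1  t=1,i=10
  ..#.# -> #   bit 5 = 1  t=0,i=10
  ..#.. -> .   bit 4 = 0  t=0,i=7
  ...## -> .   bit 3 = 0  t=1,i=9
  ...#. -> #   bit 2 = 1  t=1,i=3
  ....# -> .   bit 1 = 0  t=1,i=2
  ..... -> #   bit 0 = 1  t=1,i=7
  bits 00111101100100111000010111100101 = 1033078245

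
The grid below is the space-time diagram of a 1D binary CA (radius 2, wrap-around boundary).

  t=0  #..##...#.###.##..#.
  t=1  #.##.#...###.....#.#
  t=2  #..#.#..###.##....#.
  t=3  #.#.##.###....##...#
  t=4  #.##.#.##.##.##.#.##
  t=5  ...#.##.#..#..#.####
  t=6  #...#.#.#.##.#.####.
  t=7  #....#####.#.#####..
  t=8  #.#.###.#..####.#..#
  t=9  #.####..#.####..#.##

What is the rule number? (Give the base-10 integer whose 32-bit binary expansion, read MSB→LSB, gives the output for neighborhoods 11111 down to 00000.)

1102965976

  ##### -> .   bit 31 = 0  t=7,i=7
  ####. -> #   bit 30 = 1  t=5,i=18
  ###.# -> .   bit 29 = 0  t=0,i=12
  ###.. -> .   bit 28 = 0  t=1,i=11
  ##.## -> .   bit 27 = 0  t=0,i=13
  ##.#. -> .   bit 26 = 0  t=1,i=4
  ##..# -> .   bit 25 = 0  t=0,i=16
  ##... -> #   bit 24 = 1  t=0,i=5
  #.### -> #   bit 23 = 1  t=0,i=10
  #.##. -> .   bit 22 = 0  t=0,i=14
  #.#.# -> #   bit 21 = 1  t=3,i=2
  #.#.. -> #   bit 20 = 1  t=0,i=0
  #..## -> #   bit 19 = 1  t=0,i=2
  #..#. -> #   bit 18 = 1  t=0,i=17
  #...# -> .   bit 17 = 0  t=0,i=6
  #.... -> #   bit 16 = 1  t=1,i=13
  .#### -> #   bit 15 = 1  t=5,i=17
  .###. -> #   bit 14 = 1  t=0,i=11
  .##.# -> #   bit 13 = 1  t=1,i=0
  .##.. -> .   bit 12 = 0  t=0,i=4
  .#.## -> #   bit 11 = 1  t=0,i=9
  .#.#. -> #   bit 10 = 1  t=0,i=19
  .#..# -> .   bit 9 = 0  t=0,i=1
  .#... -> .   bit 8 = 0  t=1,i=6
  ..### -> #   bit 7 = 1  t=1,i=9
  ..##. -> #   bit 6 = 1  t=0,i=3
  ..#.# -> .   bit 5 = 0  t=0,i=8
  ..#.. -> #   bit 4 = 1  t=5,i=11
  ...## -> #   bit 3 = 1  t=1,i=8
  ...#. -> .   bit 2 = 0  t=0,i=7
  ....# -> .   bit 1 = 0  t=1,i=15
  ..... -> .   bit 0 = 0  t=1,i=14
  bits 01000001101111011110110011011000 = 1102965976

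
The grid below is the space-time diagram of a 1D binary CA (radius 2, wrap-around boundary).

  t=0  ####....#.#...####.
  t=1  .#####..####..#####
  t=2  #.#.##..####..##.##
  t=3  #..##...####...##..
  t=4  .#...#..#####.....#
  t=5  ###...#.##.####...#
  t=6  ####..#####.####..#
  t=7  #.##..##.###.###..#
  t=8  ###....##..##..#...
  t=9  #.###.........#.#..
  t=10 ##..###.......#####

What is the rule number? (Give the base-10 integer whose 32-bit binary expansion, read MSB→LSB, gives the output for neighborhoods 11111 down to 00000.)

2035658656

  nb #####: next=.  (t=1,i=3, bit31=0)
  nb ####.: next=#  (t=0,i=2, bit30=1)
  nb ###.#: next=#  (t=0,i=17, bit29=1)
  nb ###..: next=#  (t=0,i=3, bit28=1)
  nb ##.##: next=#  (t=0,i=18, bit27=1)
  nb ##.#.: next=.  (t=2,i=1, bit26=0)
  nb ##..#: next=.  (t=1,i=6, bit25=0)
  nb ##...: next=#  (t=0,i=4, bit24=1)
  nb #.###: next=.  (t=0,i=0, bit23=0)
  nb #.##.: next=#  (t=2,i=4, bit22=1)
  nb #.#.#: next=.  (t=2,i=2, bit21=0)
  nb #.#..: next=#  (t=0,i=10, bit20=1)
  nb #..##: next=.  (t=1,i=7, bit19=0)
  nb #..#.: next=#  (t=3,i=18, bit18=1)
  nb #...#: next=.  (t=0,i=12, bit17=0)
  nb #....: next=#  (t=0,i=5, bit16=1)
  nb .####: next=#  (t=0,i=1, bit15=1)
  nb .###.: next=.  (t=2,i=18, bit14=0)
  nb .##.#: next=#  (t=2,i=15, bit13=1)
  nb .##..: next=.  (t=2,i=5, bit12=0)
  nb .#.##: next=#  (t=2,i=3, bit11=1)
  nb .#.#.: next=#  (t=0,i=9, bit10=1)
  nb .#..#: next=#  (t=3,i=1, bit9=1)
  nb .#...: next=#  (t=0,i=11, bit8=1)
  nb ..###: next=#  (t=0,i=14, bit7=1)
  nb ..##.: next=.  (t=2,i=14, bit6=0)
  nb ..#.#: next=#  (t=0,i=8, bit5=1)
  nb ..#..: next=.  (t=3,i=0, bit4=0)
  nb ...##: next=.  (t=0,i=13, bit3=0)
  nb ...#.: next=.  (t=0,i=7, bit2=0)
  nb ....#: next=.  (t=0,i=6, bit1=0)
  nb .....: next=.  (t=4,i=15, bit0=0)
  bits 01111001010101011010111110100000 = 2035658656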